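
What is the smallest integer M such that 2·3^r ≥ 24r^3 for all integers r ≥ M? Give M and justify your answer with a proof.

At r = 7: 4374 < 8232, so the inequality fails and M ≥ 8. We prove 2·3^r ≥ 24r^3 for all r ≥ 8.
For the base case r = 8: 2·3^r = 13122 and 24r^3 = 12288, so 13122 ≥ 12288.
Suppose the result is true for r = i, so 2·3^i ≥ 24i^3.
Then 2·3^(i + 1) = 3·(2·3^i) ≥ 3·(24i^3).
Also, for i ≥ 8 we have 3·(24i^3) ≥ 24(i+1)^3, since 3 ≥ (1 + 1/i)^3 for all i ≥ 8.
Combining, 2·3^(i + 1) ≥ 24(i+1)^3.
This completes the induction.
Hence the smallest such M is 8.

M = 8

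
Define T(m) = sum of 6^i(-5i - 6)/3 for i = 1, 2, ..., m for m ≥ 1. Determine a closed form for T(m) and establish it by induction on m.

We claim T(m) = -2·6^m(m + 1) + 2 for all m ≥ 1.
Base step (m = 1): T(1) = -22, and the closed form gives -22. They agree.
Inductive step: assume the claim holds for m = i, so T(i) = -2·6^i(i + 1) + 2.
Then T(i+1) = T(i) + (6^i(-10i - 22)) = (-2·6^i(i + 1) + 2) + (6^i(-10i - 22)).
Simplifying, T(i+1) = -12·6^i·i - 24·6^i + 2 = -2·6^(i+1)((i+1) + 1) + 2,
which is the closed form with m = i+1.
By induction, the statement is established for all m ≥ 1.

T(m) = -2·6^m(m + 1) + 2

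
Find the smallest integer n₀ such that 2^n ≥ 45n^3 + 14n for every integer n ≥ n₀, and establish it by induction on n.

At n = 18: 262144 < 262692, so the inequality fails and n₀ ≥ 19. We prove 2^n ≥ 45n^3 + 14n for all n ≥ 19.
Base step (n = 19): 2^n = 524288 and 45n^3 + 14n = 308921, so 524288 ≥ 308921.
Suppose the result is true for n = p, so 2^p ≥ 45p^3 + 14p.
Then 2^(p + 1) = 2·(2^p) ≥ 2·(45p^3 + 14p).
Also, for p ≥ 19 we have 2·(45p^3 + 14p) ≥ 45(p+1)^3 + 14(p+1), since 2·(45p^3 + 14p) − (45(p+1)^3 + 14(p+1)) = 45p^3 - 135p^2 - 121p - 59, which is nonnegative for all p ≥ 19.
Combining, 2^(p + 1) ≥ 45(p+1)^3 + 14(p+1).
By the principle of mathematical induction, the result holds for all n ≥ 19.
Hence the smallest such n₀ is 19.

n₀ = 19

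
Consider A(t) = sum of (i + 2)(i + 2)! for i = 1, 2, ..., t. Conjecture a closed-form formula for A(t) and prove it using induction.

A(t) = (t + 3)! - 6

We claim A(t) = (t + 3)! - 6 for all t ≥ 1.
Base step (t = 1): A(1) = 18, and the closed form gives 18. They agree.
Suppose the result is true for t = i, so A(i) = (i + 3)! - 6.
Then A(i+1) = A(i) + ((i + 3)(i + 3)!) = ((i + 3)! - 6) + ((i + 3)(i + 3)!).
Simplifying, A(i+1) = ((i+1) + 3)! - 6,
which is the closed form with t = i+1.
This completes the induction.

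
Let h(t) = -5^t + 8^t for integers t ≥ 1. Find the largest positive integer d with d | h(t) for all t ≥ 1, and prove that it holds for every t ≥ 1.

d = 3

Computing the first values: h(1) = 3 and h(2) = 39; gcd(3, 39) = 3, so d ≤ 3.
We prove 3 | -5^t + 8^t for all t ≥ 1 by induction on t.
Base case (t = 1): h(1) = 3 = 3·(1), so 3 | h(1).
Inductive step: suppose the statement holds for some k ≥ 1, i.e. 3 | h(k). Then
8^{k+1} − 5^{k+1} = 8·8^k − 5·5^k = 8·(8^k − 5^k) + (3)·5^k. The first term is divisible by 3 by the inductive hypothesis, and the second term (3)·5^k is divisible by 3 since 3 | 3. Hence 3 | h(k+1).
This completes the induction.
Therefore the largest such d is 3.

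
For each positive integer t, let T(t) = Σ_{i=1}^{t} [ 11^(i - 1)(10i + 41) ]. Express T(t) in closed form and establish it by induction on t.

T(t) = 11^t(t + 4) - 4

We claim T(t) = 11^t(t + 4) - 4 for all t ≥ 1.
Base step (t = 1): T(1) = 51, and the closed form gives 51. They agree.
Inductive step: suppose the statement holds for some i ≥ 1, so T(i) = 11^i(i + 4) - 4.
Then T(i+1) = T(i) + (11^i(10i + 51)) = (11^i(i + 4) - 4) + (11^i(10i + 51)).
Simplifying, T(i+1) = 11·11^i·i + 55·11^i - 4 = 11^(i+1)((i+1) + 4) - 4,
which is the closed form with t = i+1.
By induction, the statement is established for all t ≥ 1.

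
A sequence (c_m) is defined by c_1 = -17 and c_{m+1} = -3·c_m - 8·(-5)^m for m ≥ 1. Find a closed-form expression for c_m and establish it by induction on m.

Computing the first terms: c_1 = -17, c_2 = 91, c_3 = -473. This suggests c_m = -(-3)^m + 4(-5)^m.
For the base case m = 1: the formula gives -17 = -17 = c_1.
For the inductive step, assume it holds for an arbitrary j ≥ 1, so c_j = -(-3)^j + 4(-5)^j.
Then c_{j+1} = -3·c_j - 8·(-5)^j = -3·(-(-3)^j + 4(-5)^j) - 8·(-5)^j = -(-3)^(j + 1) + 4(-5)^(j + 1),
which is the claimed formula at m = j+1.
Hence, by induction on m, the claim holds for every m ≥ 1.

c_m = -(-3)^m + 4(-5)^m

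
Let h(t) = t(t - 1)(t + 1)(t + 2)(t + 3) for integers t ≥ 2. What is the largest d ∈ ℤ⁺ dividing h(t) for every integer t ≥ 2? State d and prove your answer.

d = 120

Computing the first values: h(2) = 120 and h(3) = 720; gcd(120, 720) = 120, so d ≤ 120.
We prove 120 | t(t - 1)(t + 1)(t + 2)(t + 3) for all t ≥ 2 by induction on t.
For the base case t = 2: h(2) = 120 = 120·(1), so 120 | h(2).
Inductive step: suppose the statement holds for some j ≥ 2, i.e. 120 | h(j). Then
h(j+1) − h(j) = j·(j+1)·(j+2)·(j+3)·(j+4) − (j-1)·j·(j+1)·(j+2)·(j+3) = j·(j+1)·(j+2)·(j+3)·[(j+4) − (j-1)] = 5·j·(j+1)·(j+2)·(j+3). The product of 4 consecutive integers is divisible by (4)! = 24, so h(j+1) − h(j) is divisible by 5·24 = 120. By the inductive hypothesis 120 | h(j), hence 120 | h(j+1).
This completes the induction.
Therefore the largest such d is 120.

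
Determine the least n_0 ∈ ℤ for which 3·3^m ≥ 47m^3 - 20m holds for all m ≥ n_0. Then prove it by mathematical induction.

At m = 8: 19683 < 23904, so the inequality fails and n_0 ≥ 9. We prove 3·3^m ≥ 47m^3 - 20m for all m ≥ 9.
Base step (m = 9): 3·3^m = 59049 and 47m^3 - 20m = 34083, so 59049 ≥ 34083.
For the inductive step, assume it holds for an arbitrary i ≥ 9, so 3·3^i ≥ 47i^3 - 20i.
Then 3·3^(i + 1) = 3·(3·3^i) ≥ 3·(47i^3 - 20i).
Also, for i ≥ 9 we have 3·(47i^3 - 20i) ≥ 47(i+1)^3 - 20(i+1), since 3·(47i^3 - 20i) − (47(i+1)^3 - 20(i+1)) = 94i^3 - 141i^2 - 181i - 27, which is nonnegative for all i ≥ 9.
Combining, 3·3^(i + 1) ≥ 47(i+1)^3 - 20(i+1).
Hence, by induction on m, the claim holds for every m ≥ 9.
Hence the smallest such n_0 is 9.

n_0 = 9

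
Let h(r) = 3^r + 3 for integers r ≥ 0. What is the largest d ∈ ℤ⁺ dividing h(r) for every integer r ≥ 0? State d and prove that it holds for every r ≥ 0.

Computing the first values: h(0) = 4 and h(1) = 6; gcd(4, 6) = 2, so d ≤ 2.
We prove 2 | 3^r + 3 for all r ≥ 0 by induction on r.
Base step (r = 0): h(0) = 4 = 2·(2), so 2 | h(0).
Suppose the result is true for r = m, i.e. 2 | h(m). Then
h(m+1) = 3^(m+1) + 3 = 3·(3^m + 3) - 6 = 3·h(m) - 6. The first term is divisible by 2 by the inductive hypothesis, and -6 is divisible by 2. Hence 2 | h(m+1).
This completes the induction.
Therefore the largest such d is 2.

d = 2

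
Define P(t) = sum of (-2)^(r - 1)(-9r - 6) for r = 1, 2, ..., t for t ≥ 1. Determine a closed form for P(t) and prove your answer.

We claim P(t) = 3(-2)^t(t + 1) - 3 for all t ≥ 1.
Base step (t = 1): P(1) = -15, and the closed form gives -15. They agree.
Inductive step: suppose the statement holds for some r ≥ 1, so P(r) = 3(-2)^r(r + 1) - 3.
Then P(r+1) = P(r) + ((-2)^r(-9r - 15)) = (3(-2)^r(r + 1) - 3) + ((-2)^r(-9r - 15)).
Simplifying, P(r+1) = -6(-2)^r·r - 12(-2)^r - 3 = 3(-2)^(r+1)((r+1) + 1) - 3,
which is the closed form with t = r+1.
This completes the induction.

P(t) = 3(-2)^t(t + 1) - 3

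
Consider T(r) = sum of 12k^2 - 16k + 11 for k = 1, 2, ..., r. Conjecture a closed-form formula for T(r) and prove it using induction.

T(r) = r(4r^2 - 2r + 5)

We claim T(r) = r(4r^2 - 2r + 5) for all r ≥ 1.
When r = 1: T(1) = 7, and the closed form gives 7. They agree.
Suppose the result is true for r = k, so T(k) = k(4k^2 - 2k + 5).
Then T(k+1) = T(k) + (12k^2 + 8k + 7) = (k(4k^2 - 2k + 5)) + (12k^2 + 8k + 7).
Simplifying, T(k+1) = (k + 1)(4k^2 + 6k + 7) = (k+1)(4(k+1)^2 - 2(k+1) + 5),
which is the closed form with r = k+1.
By induction, the statement is established for all r ≥ 1.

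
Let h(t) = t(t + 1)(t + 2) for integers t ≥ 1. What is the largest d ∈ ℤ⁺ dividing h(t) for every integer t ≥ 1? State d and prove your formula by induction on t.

Computing the first values: h(1) = 6 and h(2) = 24; gcd(6, 24) = 6, so d ≤ 6.
We prove 6 | t(t + 1)(t + 2) for all t ≥ 1 by induction on t.
Base case (t = 1): h(1) = 6 = 6·(1), so 6 | h(1).
Suppose the result is true for t = p, i.e. 6 | h(p). Then
h(p+1) − h(p) = (p+1)·(p+2)·(p+3) − p·(p+1)·(p+2) = (p+1)·(p+2)·[(p+3) − p] = 3·(p+1)·(p+2). The product of 2 consecutive integers is divisible by (2)! = 2, so h(p+1) − h(p) is divisible by 3·2 = 6. By the inductive hypothesis 6 | h(p), hence 6 | h(p+1).
Hence, by induction on t, the claim holds for every t ≥ 1.
Therefore the largest such d is 6.

d = 6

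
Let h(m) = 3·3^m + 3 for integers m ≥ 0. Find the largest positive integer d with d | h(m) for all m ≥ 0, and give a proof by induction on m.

Computing the first values: h(0) = 6 and h(1) = 12; gcd(6, 12) = 6, so d ≤ 6.
We prove 6 | 3·3^m + 3 for all m ≥ 0 by induction on m.
Base case (m = 0): h(0) = 6 = 6·(1), so 6 | h(0).
For the inductive step, assume it holds for an arbitrary j ≥ 0, i.e. 6 | h(j). Then
h(j+1) = 3·3^(j+1) + 3 = 3·(3·3^j + 3) - 6 = 3·h(j) - 6. The first term is divisible by 6 by the inductive hypothesis, and -6 is divisible by 6. Hence 6 | h(j+1).
By induction, the statement is established for all m ≥ 0.
Therefore the largest such d is 6.

d = 6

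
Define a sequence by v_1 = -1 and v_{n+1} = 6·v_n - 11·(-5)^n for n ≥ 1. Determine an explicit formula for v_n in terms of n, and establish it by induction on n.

v_n = (-5)^n + 4·6^(n - 1)

Computing the first terms: v_1 = -1, v_2 = 49, v_3 = 19. This suggests v_n = (-5)^n + 4·6^(n - 1).
When n = 1: the formula gives -1 = -1 = v_1.
For the inductive step, assume it holds for an arbitrary i ≥ 1, so v_i = (-5)^i + 4·6^(i - 1).
Then v_{i+1} = 6·v_i - 11·(-5)^i = 6·((-5)^i + 4·6^(i - 1)) - 11·(-5)^i = (-5)^(i + 1) + 4·6^i = (-5)^(i+1) + 4·6^((i+1) - 1),
which is the claimed formula at n = i+1.
This completes the induction.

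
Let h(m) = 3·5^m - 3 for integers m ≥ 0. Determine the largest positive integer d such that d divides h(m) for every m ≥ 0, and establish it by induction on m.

d = 12

Computing the first values: h(0) = 0 and h(1) = 12; gcd(0, 12) = 12, so d ≤ 12.
We prove 12 | 3·5^m - 3 for all m ≥ 0 by induction on m.
For the base case m = 0: h(0) = 0 = 12·(0), so 12 | h(0).
Suppose the result is true for m = i, i.e. 12 | h(i). Then
h(i+1) = 3·5^(i+1) - 3 = 5·(3·5^i - 3) + 12 = 5·h(i) + 12. The first term is divisible by 12 by the inductive hypothesis, and 12 is divisible by 12. Hence 12 | h(i+1).
Hence, by induction on m, the claim holds for every m ≥ 0.
Therefore the largest such d is 12.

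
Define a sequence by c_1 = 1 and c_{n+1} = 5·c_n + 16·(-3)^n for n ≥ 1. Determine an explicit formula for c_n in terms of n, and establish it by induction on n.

Computing the first terms: c_1 = 1, c_2 = -43, c_3 = -71. This suggests c_n = -2(-3)^n - 5^n.
When n = 1: the formula gives 1 = 1 = c_1.
Suppose the result is true for n = r, so c_r = -2(-3)^r - 5^r.
Then c_{r+1} = 5·c_r + 16·(-3)^r = 5·(-2(-3)^r - 5^r) + 16·(-3)^r = -2(-3)^(r + 1) - 5^(r + 1),
which is the claimed formula at n = r+1.
By the principle of mathematical induction, the result holds for all n ≥ 1.

c_n = -2(-3)^n - 5^n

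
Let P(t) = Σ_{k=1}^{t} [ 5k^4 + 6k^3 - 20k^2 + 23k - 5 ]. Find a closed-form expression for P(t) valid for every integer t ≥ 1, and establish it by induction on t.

We claim P(t) = t(t^4 + 4t^3 - 2t^2 + 3t + 3) for all t ≥ 1.
When t = 1: P(1) = 9, and the closed form gives 9. They agree.
For the inductive step, assume it holds for an arbitrary k ≥ 1, so P(k) = k(k^4 + 4k^3 - 2k^2 + 3k + 3).
Then P(k+1) = P(k) + (5k^4 + 26k^3 + 28k^2 + 21k + 9) = (k(k^4 + 4k^3 - 2k^2 + 3k + 3)) + (5k^4 + 26k^3 + 28k^2 + 21k + 9).
Simplifying, P(k+1) = (k + 1)(k^4 + 8k^3 + 16k^2 + 15k + 9) = (k+1)((k+1)^4 + 4(k+1)^3 - 2(k+1)^2 + 3(k+1) + 3),
which is the closed form with t = k+1.
By induction, the statement is established for all t ≥ 1.

P(t) = t(t^4 + 4t^3 - 2t^2 + 3t + 3)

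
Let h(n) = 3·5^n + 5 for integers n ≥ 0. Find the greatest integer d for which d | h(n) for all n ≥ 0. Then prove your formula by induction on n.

Computing the first values: h(0) = 8 and h(1) = 20; gcd(8, 20) = 4, so d ≤ 4.
We prove 4 | 3·5^n + 5 for all n ≥ 0 by induction on n.
Base step (n = 0): h(0) = 8 = 4·(2), so 4 | h(0).
Inductive step: suppose the statement holds for some k ≥ 0, i.e. 4 | h(k). Then
h(k+1) = 3·5^(k+1) + 5 = 5·(3·5^k + 5) - 20 = 5·h(k) - 20. The first term is divisible by 4 by the inductive hypothesis, and -20 is divisible by 4. Hence 4 | h(k+1).
By induction, the statement is established for all n ≥ 0.
Therefore the largest such d is 4.

d = 4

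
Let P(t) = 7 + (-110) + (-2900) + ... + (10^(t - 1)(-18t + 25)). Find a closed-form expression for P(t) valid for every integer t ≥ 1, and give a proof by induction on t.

P(t) = 10^t(-2t + 3) - 3

We claim P(t) = 10^t(-2t + 3) - 3 for all t ≥ 1.
For the base case t = 1: P(1) = 7, and the closed form gives 7. They agree.
For the inductive step, assume it holds for an arbitrary k ≥ 1, so P(k) = 10^k(-2k + 3) - 3.
Then P(k+1) = P(k) + (10^k(-18k + 7)) = (10^k(-2k + 3) - 3) + (10^k(-18k + 7)).
Simplifying, P(k+1) = -20·10^k·k + 10·10^k - 3 = 10^(k+1)(-2(k+1) + 3) - 3,
which is the closed form with t = k+1.
By induction, the statement is established for all t ≥ 1.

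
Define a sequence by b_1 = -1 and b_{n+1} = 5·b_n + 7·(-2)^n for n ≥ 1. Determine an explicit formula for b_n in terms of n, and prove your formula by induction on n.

Computing the first terms: b_1 = -1, b_2 = -19, b_3 = -67. This suggests b_n = -(-2)^n - 3·5^(n - 1).
When n = 1: the formula gives -1 = -1 = b_1.
Inductive step: assume the claim holds for n = p, so b_p = -(-2)^p - 3·5^(p - 1).
Then b_{p+1} = 5·b_p + 7·(-2)^p = 5·(-(-2)^p - 3·5^(p - 1)) + 7·(-2)^p = -(-2)^(p + 1) - 3·5^p = -(-2)^(p+1) - 3·5^((p+1) - 1),
which is the claimed formula at n = p+1.
This completes the induction.

b_n = -(-2)^n - 3·5^(n - 1)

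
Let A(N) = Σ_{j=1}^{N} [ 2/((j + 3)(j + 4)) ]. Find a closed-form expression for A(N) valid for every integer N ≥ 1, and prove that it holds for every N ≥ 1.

We claim A(N) = N/(2(N + 4)) for all N ≥ 1.
For the base case N = 1: A(1) = 1/10, and the closed form gives 1/10. They agree.
Inductive step: suppose the statement holds for some j ≥ 1, so A(j) = j/(2(j + 4)).
Then A(j+1) = A(j) + (2/((j + 4)(j + 5))) = (j/(2(j + 4))) + (2/((j + 4)(j + 5))).
Simplifying, A(j+1) = (j + 1)/(2(j + 5)) = (j+1)/(2((j+1) + 4)),
which is the closed form with N = j+1.
This completes the induction.

A(N) = N/(2(N + 4))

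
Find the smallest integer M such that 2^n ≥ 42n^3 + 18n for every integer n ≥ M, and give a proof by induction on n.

M = 18

At n = 17: 131072 < 206652, so the inequality fails and M ≥ 18. We prove 2^n ≥ 42n^3 + 18n for all n ≥ 18.
When n = 18: 2^n = 262144 and 42n^3 + 18n = 245268, so 262144 ≥ 245268.
Inductive step: suppose the statement holds for some p ≥ 18, so 2^p ≥ 42p^3 + 18p.
Then 2^(p + 1) = 2·(2^p) ≥ 2·(42p^3 + 18p).
Also, for p ≥ 18 we have 2·(42p^3 + 18p) ≥ 42(p+1)^3 + 18(p+1), since 2·(42p^3 + 18p) − (42(p+1)^3 + 18(p+1)) = 42p^3 - 126p^2 - 108p - 60, which is nonnegative for all p ≥ 18.
Combining, 2^(p + 1) ≥ 42(p+1)^3 + 18(p+1).
By induction, the statement is established for all n ≥ 18.
Hence the smallest such M is 18.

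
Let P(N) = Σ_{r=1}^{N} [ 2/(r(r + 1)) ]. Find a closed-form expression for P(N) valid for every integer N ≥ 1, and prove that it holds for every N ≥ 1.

P(N) = 2N/(N + 1)

We claim P(N) = 2N/(N + 1) for all N ≥ 1.
Base step (N = 1): P(1) = 1, and the closed form gives 1. They agree.
Suppose the result is true for N = r, so P(r) = 2r/(r + 1).
Then P(r+1) = P(r) + (2/((r + 1)(r + 2))) = (2r/(r + 1)) + (2/((r + 1)(r + 2))).
Simplifying, P(r+1) = 2(r + 1)/(r + 2) = 2(r+1)/((r+1) + 1),
which is the closed form with N = r+1.
This completes the induction.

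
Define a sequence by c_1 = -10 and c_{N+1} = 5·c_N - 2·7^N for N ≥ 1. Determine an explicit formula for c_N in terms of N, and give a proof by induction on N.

c_N = -3·5^(N - 1) - 7^N

Computing the first terms: c_1 = -10, c_2 = -64, c_3 = -418. This suggests c_N = -3·5^(N - 1) - 7^N.
Base case (N = 1): the formula gives -10 = -10 = c_1.
Suppose the result is true for N = p, so c_p = -3·5^(p - 1) - 7^p.
Then c_{p+1} = 5·c_p - 2·7^p = 5·(-3·5^(p - 1) - 7^p) - 2·7^p = -3·5^p - 7^(p + 1) = -3·5^((p+1) - 1) - 7^(p+1),
which is the claimed formula at N = p+1.
By the principle of mathematical induction, the result holds for all N ≥ 1.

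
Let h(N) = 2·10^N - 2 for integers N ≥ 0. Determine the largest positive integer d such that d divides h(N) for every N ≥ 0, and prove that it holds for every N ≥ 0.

Computing the first values: h(0) = 0 and h(1) = 18; gcd(0, 18) = 18, so d ≤ 18.
We prove 18 | 2·10^N - 2 for all N ≥ 0 by induction on N.
For the base case N = 0: h(0) = 0 = 18·(0), so 18 | h(0).
Suppose the result is true for N = m, i.e. 18 | h(m). Then
h(m+1) = 2·10^(m+1) - 2 = 10·(2·10^m - 2) + 18 = 10·h(m) + 18. The first term is divisible by 18 by the inductive hypothesis, and 18 is divisible by 18. Hence 18 | h(m+1).
Hence, by induction on N, the claim holds for every N ≥ 0.
Therefore the largest such d is 18.

d = 18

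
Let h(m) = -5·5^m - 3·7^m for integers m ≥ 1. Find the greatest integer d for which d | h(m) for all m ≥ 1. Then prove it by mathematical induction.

d = 2

Computing the first values: h(1) = -46 and h(2) = -272; gcd(-46, -272) = 2, so d ≤ 2.
We prove 2 | -5·5^m - 3·7^m for all m ≥ 1 by induction on m.
When m = 1: h(1) = -46 = 2·(-23), so 2 | h(1).
Inductive step: suppose the statement holds for some p ≥ 1, i.e. 2 | h(p). Then
h(p+1) − 7·h(p) = (-5·5^(p+1) - 3·7^(p+1)) − 7·(-5·5^p - 3·7^p) = (-5)·5^p·(5 − 7) = (10)·5^p. Since 2 | h(p) by the inductive hypothesis, 2 | 7·h(p); and 2 | 10 since 10 = 2·5. Therefore 2 | h(p+1).
This completes the induction.
Therefore the largest such d is 2.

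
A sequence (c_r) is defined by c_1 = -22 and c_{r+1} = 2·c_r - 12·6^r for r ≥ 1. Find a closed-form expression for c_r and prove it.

c_r = -2^(r + 1) - 3·6^r

Computing the first terms: c_1 = -22, c_2 = -116, c_3 = -664. This suggests c_r = -2^(r + 1) - 3·6^r.
Base case (r = 1): the formula gives -22 = -22 = c_1.
For the inductive step, assume it holds for an arbitrary p ≥ 1, so c_p = -2^(p + 1) - 3·6^p.
Then c_{p+1} = 2·c_p - 12·6^p = 2·(-2^(p + 1) - 3·6^p) - 12·6^p = -2^(p + 2) - 3·6^(p + 1) = -2^((p+1) + 1) - 3·6^(p+1),
which is the claimed formula at r = p+1.
By the principle of mathematical induction, the result holds for all r ≥ 1.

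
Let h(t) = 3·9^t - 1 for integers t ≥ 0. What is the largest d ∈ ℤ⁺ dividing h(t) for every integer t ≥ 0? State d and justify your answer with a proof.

Computing the first values: h(0) = 2 and h(1) = 26; gcd(2, 26) = 2, so d ≤ 2.
We prove 2 | 3·9^t - 1 for all t ≥ 0 by induction on t.
When t = 0: h(0) = 2 = 2·(1), so 2 | h(0).
For the inductive step, assume it holds for an arbitrary j ≥ 0, i.e. 2 | h(j). Then
h(j+1) = 3·9^(j+1) - 1 = 9·(3·9^j - 1) + 8 = 9·h(j) + 8. The first term is divisible by 2 by the inductive hypothesis, and 8 is divisible by 2. Hence 2 | h(j+1).
Hence, by induction on t, the claim holds for every t ≥ 0.
Therefore the largest such d is 2.

d = 2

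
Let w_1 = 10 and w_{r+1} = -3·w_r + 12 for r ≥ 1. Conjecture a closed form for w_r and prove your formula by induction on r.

w_r = 7(-3)^(r - 1) + 3

Computing the first terms: w_1 = 10, w_2 = -18, w_3 = 66. This suggests w_r = 7(-3)^(r - 1) + 3.
When r = 1: the formula gives 10 = 10 = w_1.
Inductive step: assume the claim holds for r = p, so w_p = 7(-3)^(p - 1) + 3.
Then w_{p+1} = -3·w_p + 12 = -3·(7(-3)^(p - 1) + 3) + 12 = 7(-3)^p + 3 = 7(-3)^((p+1) - 1) + 3,
which is the claimed formula at r = p+1.
Hence, by induction on r, the claim holds for every r ≥ 1.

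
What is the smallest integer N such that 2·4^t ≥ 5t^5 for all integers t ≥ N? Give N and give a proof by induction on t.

N = 9

At t = 8: 131072 < 163840, so the inequality fails and N ≥ 9. We prove 2·4^t ≥ 5t^5 for all t ≥ 9.
When t = 9: 2·4^t = 524288 and 5t^5 = 295245, so 524288 ≥ 295245.
For the inductive step, assume it holds for an arbitrary r ≥ 9, so 2·4^r ≥ 5r^5.
Then 2·4^(r + 1) = 4·(2·4^r) ≥ 4·(5r^5).
Also, for r ≥ 9 we have 4·(5r^5) ≥ 5(r+1)^5, since 4 ≥ (1 + 1/r)^5 for all r ≥ 9.
Combining, 2·4^(r + 1) ≥ 5(r+1)^5.
By induction, the statement is established for all t ≥ 9.
Hence the smallest such N is 9.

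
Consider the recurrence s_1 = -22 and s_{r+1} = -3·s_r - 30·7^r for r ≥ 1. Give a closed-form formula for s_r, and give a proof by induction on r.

Computing the first terms: s_1 = -22, s_2 = -144, s_3 = -1038. This suggests s_r = -(-3)^(r - 1) - 3·7^r.
Base case (r = 1): the formula gives -22 = -22 = s_1.
Suppose the result is true for r = k, so s_k = -(-3)^(k - 1) - 3·7^k.
Then s_{k+1} = -3·s_k - 30·7^k = -3·(-(-3)^(k - 1) - 3·7^k) - 30·7^k = -(-3)^k - 3·7^(k + 1) = -(-3)^((k+1) - 1) - 3·7^(k+1),
which is the claimed formula at r = k+1.
By the principle of mathematical induction, the result holds for all r ≥ 1.

s_r = -(-3)^(r - 1) - 3·7^r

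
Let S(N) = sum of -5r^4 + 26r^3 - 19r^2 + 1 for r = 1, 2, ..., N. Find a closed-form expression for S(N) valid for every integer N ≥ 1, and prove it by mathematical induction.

S(N) = -N(N^4 - 4N^3 - 5N^2 + 3N + 2)

We claim S(N) = -N(N^4 - 4N^3 - 5N^2 + 3N + 2) for all N ≥ 1.
For the base case N = 1: S(1) = 3, and the closed form gives 3. They agree.
For the inductive step, assume it holds for an arbitrary r ≥ 1, so S(r) = r(-r^4 + 4r^3 + 5r^2 - 3r - 2).
Then S(r+1) = S(r) + (-5r^4 + 6r^3 + 29r^2 + 20r + 3) = (r(-r^4 + 4r^3 + 5r^2 - 3r - 2)) + (-5r^4 + 6r^3 + 29r^2 + 20r + 3).
Simplifying, S(r+1) = -(r + 1)(r^4 - 11r^2 - 15r - 3) = -(r+1)((r+1)^4 - 4(r+1)^3 - 5(r+1)^2 + 3(r+1) + 2),
which is the closed form with N = r+1.
Hence, by induction on N, the claim holds for every N ≥ 1.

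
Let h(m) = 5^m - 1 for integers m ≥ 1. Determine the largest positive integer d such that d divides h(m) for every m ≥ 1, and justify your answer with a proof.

d = 4

Computing the first values: h(1) = 4 and h(2) = 24; gcd(4, 24) = 4, so d ≤ 4.
We prove 4 | 5^m - 1 for all m ≥ 1 by induction on m.
Base case (m = 1): h(1) = 4 = 4·(1), so 4 | h(1).
For the inductive step, assume it holds for an arbitrary p ≥ 1, i.e. 4 | h(p). Then
5^{p+1} − 1^{p+1} = 5·5^p − 1·1^p = 5·(5^p − 1^p) + (4)·1^p. The first term is divisible by 4 by the inductive hypothesis, and the second term (4)·1^p is divisible by 4 since 4 | 4. Hence 4 | h(p+1).
Hence, by induction on m, the claim holds for every m ≥ 1.
Therefore the largest such d is 4.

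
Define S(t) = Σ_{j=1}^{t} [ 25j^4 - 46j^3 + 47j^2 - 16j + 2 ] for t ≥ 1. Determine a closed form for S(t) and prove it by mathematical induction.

We claim S(t) = t(5t^4 + t^3 + t^2 + 4t + 1) for all t ≥ 1.
Base case (t = 1): S(1) = 12, and the closed form gives 12. They agree.
Inductive step: suppose the statement holds for some j ≥ 1, so S(j) = j(5j^4 + j^3 + j^2 + 4j + 1).
Then S(j+1) = S(j) + (25j^4 + 54j^3 + 59j^2 + 40j + 12) = (j(5j^4 + j^3 + j^2 + 4j + 1)) + (25j^4 + 54j^3 + 59j^2 + 40j + 12).
Simplifying, S(j+1) = (j + 1)(5j^4 + 21j^3 + 34j^2 + 29j + 12) = (j+1)(5(j+1)^4 + (j+1)^3 + (j+1)^2 + 4(j+1) + 1),
which is the closed form with t = j+1.
By induction, the statement is established for all t ≥ 1.

S(t) = t(5t^4 + t^3 + t^2 + 4t + 1)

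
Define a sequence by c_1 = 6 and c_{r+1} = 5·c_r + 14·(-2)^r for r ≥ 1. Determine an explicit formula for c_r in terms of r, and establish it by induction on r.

Computing the first terms: c_1 = 6, c_2 = 2, c_3 = 66. This suggests c_r = (-2)^(r + 1) + 2·5^(r - 1).
Base step (r = 1): the formula gives 6 = 6 = c_1.
Inductive step: suppose the statement holds for some k ≥ 1, so c_k = (-2)^(k + 1) + 2·5^(k - 1).
Then c_{k+1} = 5·c_k + 14·(-2)^k = 5·((-2)^(k + 1) + 2·5^(k - 1)) + 14·(-2)^k = (-2)^(k + 2) + 2·5^k = (-2)^((k+1) + 1) + 2·5^((k+1) - 1),
which is the claimed formula at r = k+1.
By the principle of mathematical induction, the result holds for all r ≥ 1.

c_r = (-2)^(r + 1) + 2·5^(r - 1)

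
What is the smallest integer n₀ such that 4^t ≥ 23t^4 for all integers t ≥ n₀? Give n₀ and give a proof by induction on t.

n₀ = 9

At t = 8: 65536 < 94208, so the inequality fails and n₀ ≥ 9. We prove 4^t ≥ 23t^4 for all t ≥ 9.
When t = 9: 4^t = 262144 and 23t^4 = 150903, so 262144 ≥ 150903.
For the inductive step, assume it holds for an arbitrary p ≥ 9, so 4^p ≥ 23p^4.
Then 4^(p + 1) = 4·(4^p) ≥ 4·(23p^4).
Also, for p ≥ 9 we have 4·(23p^4) ≥ 23(p+1)^4, since 4 ≥ (1 + 1/p)^4 for all p ≥ 9.
Combining, 4^(p + 1) ≥ 23(p+1)^4.
By the principle of mathematical induction, the result holds for all t ≥ 9.
Hence the smallest such n₀ is 9.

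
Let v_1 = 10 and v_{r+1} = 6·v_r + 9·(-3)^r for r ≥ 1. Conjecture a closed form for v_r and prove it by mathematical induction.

v_r = -(-3)^r + 7·6^(r - 1)

Computing the first terms: v_1 = 10, v_2 = 33, v_3 = 279. This suggests v_r = -(-3)^r + 7·6^(r - 1).
Base case (r = 1): the formula gives 10 = 10 = v_1.
For the inductive step, assume it holds for an arbitrary i ≥ 1, so v_i = -(-3)^i + 7·6^(i - 1).
Then v_{i+1} = 6·v_i + 9·(-3)^i = 6·(-(-3)^i + 7·6^(i - 1)) + 9·(-3)^i = -(-3)^(i + 1) + 7·6^i = -(-3)^(i+1) + 7·6^((i+1) - 1),
which is the claimed formula at r = i+1.
This completes the induction.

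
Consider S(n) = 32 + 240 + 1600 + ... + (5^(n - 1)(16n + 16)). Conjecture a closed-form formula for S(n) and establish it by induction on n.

S(n) = 5^n(4n + 3) - 3

We claim S(n) = 5^n(4n + 3) - 3 for all n ≥ 1.
For the base case n = 1: S(1) = 32, and the closed form gives 32. They agree.
Inductive step: assume the claim holds for n = k, so S(k) = 5^k(4k + 3) - 3.
Then S(k+1) = S(k) + (16·5^k(k + 2)) = (5^k(4k + 3) - 3) + (16·5^k(k + 2)).
Simplifying, S(k+1) = 20·5^k·k + 35·5^k - 3 = 5^(k+1)(4(k+1) + 3) - 3,
which is the closed form with n = k+1.
This completes the induction.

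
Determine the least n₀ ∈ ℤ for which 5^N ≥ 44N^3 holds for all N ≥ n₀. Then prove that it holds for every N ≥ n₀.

n₀ = 6

At N = 5: 3125 < 5500, so the inequality fails and n₀ ≥ 6. We prove 5^N ≥ 44N^3 for all N ≥ 6.
Base case (N = 6): 5^N = 15625 and 44N^3 = 9504, so 15625 ≥ 9504.
For the inductive step, assume it holds for an arbitrary j ≥ 6, so 5^j ≥ 44j^3.
Then 5^(j + 1) = 5·(5^j) ≥ 5·(44j^3).
Also, for j ≥ 6 we have 5·(44j^3) ≥ 44(j+1)^3, since 5 ≥ (1 + 1/j)^3 for all j ≥ 6.
Combining, 5^(j + 1) ≥ 44(j+1)^3.
This completes the induction.
Hence the smallest such n₀ is 6.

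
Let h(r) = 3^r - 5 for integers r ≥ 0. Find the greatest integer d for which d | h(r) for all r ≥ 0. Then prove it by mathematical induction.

Computing the first values: h(0) = -4 and h(1) = -2; gcd(-4, -2) = 2, so d ≤ 2.
We prove 2 | 3^r - 5 for all r ≥ 0 by induction on r.
When r = 0: h(0) = -4 = 2·(-2), so 2 | h(0).
Inductive step: suppose the statement holds for some i ≥ 0, i.e. 2 | h(i). Then
h(i+1) = 3^(i+1) - 5 = 3·(3^i - 5) + 10 = 3·h(i) + 10. The first term is divisible by 2 by the inductive hypothesis, and 10 is divisible by 2. Hence 2 | h(i+1).
By induction, the statement is established for all r ≥ 0.
Therefore the largest such d is 2.

d = 2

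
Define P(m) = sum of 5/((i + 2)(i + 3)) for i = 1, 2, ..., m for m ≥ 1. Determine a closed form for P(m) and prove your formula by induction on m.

P(m) = 5m/(3(m + 3))

We claim P(m) = 5m/(3(m + 3)) for all m ≥ 1.
Base case (m = 1): P(1) = 5/12, and the closed form gives 5/12. They agree.
Inductive step: assume the claim holds for m = i, so P(i) = 5i/(3(i + 3)).
Then P(i+1) = P(i) + (5/((i + 3)(i + 4))) = (5i/(3(i + 3))) + (5/((i + 3)(i + 4))).
Simplifying, P(i+1) = 5(i + 1)/(3(i + 4)) = 5(i+1)/(3((i+1) + 3)),
which is the closed form with m = i+1.
This completes the induction.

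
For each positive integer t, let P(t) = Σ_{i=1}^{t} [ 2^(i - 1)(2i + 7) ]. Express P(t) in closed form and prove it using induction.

P(t) = 2^t(2t + 5) - 5

We claim P(t) = 2^t(2t + 5) - 5 for all t ≥ 1.
Base case (t = 1): P(1) = 9, and the closed form gives 9. They agree.
Inductive step: suppose the statement holds for some i ≥ 1, so P(i) = 2^i(2i + 5) - 5.
Then P(i+1) = P(i) + (2^i(2i + 9)) = (2^i(2i + 5) - 5) + (2^i(2i + 9)).
Simplifying, P(i+1) = 4·2^i·i + 14·2^i - 5 = 2^(i+1)(2(i+1) + 5) - 5,
which is the closed form with t = i+1.
Hence, by induction on t, the claim holds for every t ≥ 1.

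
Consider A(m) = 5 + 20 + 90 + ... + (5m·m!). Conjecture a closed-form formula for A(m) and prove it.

We claim A(m) = (5m + 5)m! - 5 for all m ≥ 1.
For the base case m = 1: A(1) = 5, and the closed form gives 5. They agree.
Inductive step: assume the claim holds for m = r, so A(r) = (5r + 5)r! - 5.
Then A(r+1) = A(r) + (5(r + 1)(r + 1)!) = ((5r + 5)r! - 5) + (5(r + 1)(r + 1)!).
Simplifying, A(r+1) = (5(r+1) + 5)(r+1)! - 5,
which is the closed form with m = r+1.
Hence, by induction on m, the claim holds for every m ≥ 1.

A(m) = (5m + 5)m! - 5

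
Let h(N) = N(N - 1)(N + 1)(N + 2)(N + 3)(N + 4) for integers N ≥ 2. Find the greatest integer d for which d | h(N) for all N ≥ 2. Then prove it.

d = 720

Computing the first values: h(2) = 720 and h(3) = 5040; gcd(720, 5040) = 720, so d ≤ 720.
We prove 720 | N(N - 1)(N + 1)(N + 2)(N + 3)(N + 4) for all N ≥ 2 by induction on N.
When N = 2: h(2) = 720 = 720·(1), so 720 | h(2).
Inductive step: suppose the statement holds for some m ≥ 2, i.e. 720 | h(m). Then
h(m+1) − h(m) = m·(m+1)·(m+2)·(m+3)·(m+4)·(m+5) − (m-1)·m·(m+1)·(m+2)·(m+3)·(m+4) = m·(m+1)·(m+2)·(m+3)·(m+4)·[(m+5) − (m-1)] = 6·m·(m+1)·(m+2)·(m+3)·(m+4). The product of 5 consecutive integers is divisible by (5)! = 120, so h(m+1) − h(m) is divisible by 6·120 = 720. By the inductive hypothesis 720 | h(m), hence 720 | h(m+1).
Hence, by induction on N, the claim holds for every N ≥ 2.
Therefore the largest such d is 720.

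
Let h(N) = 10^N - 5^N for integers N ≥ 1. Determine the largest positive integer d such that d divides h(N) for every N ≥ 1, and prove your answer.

Computing the first values: h(1) = 5 and h(2) = 75; gcd(5, 75) = 5, so d ≤ 5.
We prove 5 | 10^N - 5^N for all N ≥ 1 by induction on N.
Base case (N = 1): h(1) = 5 = 5·(1), so 5 | h(1).
Suppose the result is true for N = i, i.e. 5 | h(i). Then
10^{i+1} − 5^{i+1} = 10·10^i − 5·5^i = 10·(10^i − 5^i) + (5)·5^i. The first term is divisible by 5 by the inductive hypothesis, and the second term (5)·5^i is divisible by 5 since 5 | 5. Hence 5 | h(i+1).
By the principle of mathematical induction, the result holds for all N ≥ 1.
Therefore the largest such d is 5.

d = 5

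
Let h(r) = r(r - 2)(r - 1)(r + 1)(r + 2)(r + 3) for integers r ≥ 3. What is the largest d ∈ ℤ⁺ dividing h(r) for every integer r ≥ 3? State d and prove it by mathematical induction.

Computing the first values: h(3) = 720 and h(4) = 5040; gcd(720, 5040) = 720, so d ≤ 720.
We prove 720 | r(r - 2)(r - 1)(r + 1)(r + 2)(r + 3) for all r ≥ 3 by induction on r.
For the base case r = 3: h(3) = 720 = 720·(1), so 720 | h(3).
Inductive step: assume the claim holds for r = i, i.e. 720 | h(i). Then
h(i+1) − h(i) = (i-1)·i·(i+1)·(i+2)·(i+3)·(i+4) − (i-2)·(i-1)·i·(i+1)·(i+2)·(i+3) = (i-1)·i·(i+1)·(i+2)·(i+3)·[(i+4) − (i-2)] = 6·(i-1)·i·(i+1)·(i+2)·(i+3). The product of 5 consecutive integers is divisible by (5)! = 120, so h(i+1) − h(i) is divisible by 6·120 = 720. By the inductive hypothesis 720 | h(i), hence 720 | h(i+1).
Hence, by induction on r, the claim holds for every r ≥ 3.
Therefore the largest such d is 720.

d = 720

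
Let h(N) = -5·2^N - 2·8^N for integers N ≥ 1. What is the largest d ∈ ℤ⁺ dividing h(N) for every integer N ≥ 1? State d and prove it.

d = 2

Computing the first values: h(1) = -26 and h(2) = -148; gcd(-26, -148) = 2, so d ≤ 2.
We prove 2 | -5·2^N - 2·8^N for all N ≥ 1 by induction on N.
Base step (N = 1): h(1) = -26 = 2·(-13), so 2 | h(1).
Inductive step: suppose the statement holds for some m ≥ 1, i.e. 2 | h(m). Then
h(m+1) − 8·h(m) = (-5·2^(m+1) - 2·8^(m+1)) − 8·(-5·2^m - 2·8^m) = (-5)·2^m·(2 − 8) = (30)·2^m. Since 2 | h(m) by the inductive hypothesis, 2 | 8·h(m); and 2 | 30 since 30 = 2·15. Therefore 2 | h(m+1).
By the principle of mathematical induction, the result holds for all N ≥ 1.
Therefore the largest such d is 2.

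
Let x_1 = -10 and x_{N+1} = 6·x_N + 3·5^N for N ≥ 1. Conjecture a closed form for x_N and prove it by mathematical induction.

Computing the first terms: x_1 = -10, x_2 = -45, x_3 = -195. This suggests x_N = -3·5^N + 5·6^(N - 1).
When N = 1: the formula gives -10 = -10 = x_1.
Suppose the result is true for N = p, so x_p = -3·5^p + 5·6^(p - 1).
Then x_{p+1} = 6·x_p + 3·5^p = 6·(-3·5^p + 5·6^(p - 1)) + 3·5^p = -3·5^(p + 1) + 5·6^p = -3·5^(p+1) + 5·6^((p+1) - 1),
which is the claimed formula at N = p+1.
By the principle of mathematical induction, the result holds for all N ≥ 1.

x_N = -3·5^N + 5·6^(N - 1)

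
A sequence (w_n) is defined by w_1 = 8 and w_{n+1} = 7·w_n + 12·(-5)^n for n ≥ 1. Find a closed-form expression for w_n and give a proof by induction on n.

w_n = -(-5)^n + 3·7^(n - 1)

Computing the first terms: w_1 = 8, w_2 = -4, w_3 = 272. This suggests w_n = -(-5)^n + 3·7^(n - 1).
For the base case n = 1: the formula gives 8 = 8 = w_1.
Inductive step: suppose the statement holds for some k ≥ 1, so w_k = -(-5)^k + 3·7^(k - 1).
Then w_{k+1} = 7·w_k + 12·(-5)^k = 7·(-(-5)^k + 3·7^(k - 1)) + 12·(-5)^k = -(-5)^(k + 1) + 3·7^k = -(-5)^(k+1) + 3·7^((k+1) - 1),
which is the claimed formula at n = k+1.
Hence, by induction on n, the claim holds for every n ≥ 1.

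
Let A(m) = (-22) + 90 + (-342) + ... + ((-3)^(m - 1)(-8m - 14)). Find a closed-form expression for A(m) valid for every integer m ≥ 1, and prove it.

A(m) = 2(-3)^m(m + 2) - 4

We claim A(m) = 2(-3)^m(m + 2) - 4 for all m ≥ 1.
When m = 1: A(1) = -22, and the closed form gives -22. They agree.
Suppose the result is true for m = k, so A(k) = 2(-3)^k(k + 2) - 4.
Then A(k+1) = A(k) + ((-3)^k(-8k - 22)) = (2(-3)^k(k + 2) - 4) + ((-3)^k(-8k - 22)).
Simplifying, A(k+1) = -6(-3)^k·k - 18(-3)^k - 4 = 2(-3)^(k+1)((k+1) + 2) - 4,
which is the closed form with m = k+1.
This completes the induction.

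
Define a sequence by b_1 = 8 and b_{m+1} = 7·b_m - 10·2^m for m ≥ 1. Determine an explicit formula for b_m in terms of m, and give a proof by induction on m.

b_m = 2^(m + 1) + 4·7^(m - 1)

Computing the first terms: b_1 = 8, b_2 = 36, b_3 = 212. This suggests b_m = 2^(m + 1) + 4·7^(m - 1).
Base step (m = 1): the formula gives 8 = 8 = b_1.
For the inductive step, assume it holds for an arbitrary j ≥ 1, so b_j = 2^(j + 1) + 4·7^(j - 1).
Then b_{j+1} = 7·b_j - 10·2^j = 7·(2^(j + 1) + 4·7^(j - 1)) - 10·2^j = 2^(j + 2) + 4·7^j = 2^((j+1) + 1) + 4·7^((j+1) - 1),
which is the claimed formula at m = j+1.
Hence, by induction on m, the claim holds for every m ≥ 1.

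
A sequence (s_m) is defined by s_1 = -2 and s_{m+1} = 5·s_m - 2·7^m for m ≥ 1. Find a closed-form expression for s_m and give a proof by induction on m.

s_m = 5^m - 7^m

Computing the first terms: s_1 = -2, s_2 = -24, s_3 = -218. This suggests s_m = 5^m - 7^m.
When m = 1: the formula gives -2 = -2 = s_1.
Suppose the result is true for m = r, so s_r = 5^r - 7^r.
Then s_{r+1} = 5·s_r - 2·7^r = 5·(5^r - 7^r) - 2·7^r = 5^(r + 1) - 7^(r + 1),
which is the claimed formula at m = r+1.
By induction, the statement is established for all m ≥ 1.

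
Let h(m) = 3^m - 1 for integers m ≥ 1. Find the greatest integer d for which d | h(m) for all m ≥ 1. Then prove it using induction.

d = 2

Computing the first values: h(1) = 2 and h(2) = 8; gcd(2, 8) = 2, so d ≤ 2.
We prove 2 | 3^m - 1 for all m ≥ 1 by induction on m.
Base step (m = 1): h(1) = 2 = 2·(1), so 2 | h(1).
Suppose the result is true for m = j, i.e. 2 | h(j). Then
3^{j+1} − 1^{j+1} = 3·3^j − 1·1^j = 3·(3^j − 1^j) + (2)·1^j. The first term is divisible by 2 by the inductive hypothesis, and the second term (2)·1^j is divisible by 2 since 2 | 2. Hence 2 | h(j+1).
This completes the induction.
Therefore the largest such d is 2.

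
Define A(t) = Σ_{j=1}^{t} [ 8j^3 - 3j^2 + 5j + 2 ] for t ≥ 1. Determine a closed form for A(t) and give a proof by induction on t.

A(t) = t(2t^3 + 3t^2 + 3t + 4)

We claim A(t) = t(2t^3 + 3t^2 + 3t + 4) for all t ≥ 1.
Base step (t = 1): A(1) = 12, and the closed form gives 12. They agree.
Suppose the result is true for t = j, so A(j) = j(2j^3 + 3j^2 + 3j + 4).
Then A(j+1) = A(j) + (8j^3 + 21j^2 + 23j + 12) = (j(2j^3 + 3j^2 + 3j + 4)) + (8j^3 + 21j^2 + 23j + 12).
Simplifying, A(j+1) = (j + 1)(2j^3 + 9j^2 + 15j + 12) = (j+1)(2(j+1)^3 + 3(j+1)^2 + 3(j+1) + 4),
which is the closed form with t = j+1.
This completes the induction.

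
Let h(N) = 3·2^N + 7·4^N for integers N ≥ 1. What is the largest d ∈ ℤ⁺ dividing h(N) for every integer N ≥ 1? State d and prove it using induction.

d = 2

Computing the first values: h(1) = 34 and h(2) = 124; gcd(34, 124) = 2, so d ≤ 2.
We prove 2 | 3·2^N + 7·4^N for all N ≥ 1 by induction on N.
Base step (N = 1): h(1) = 34 = 2·(17), so 2 | h(1).
Inductive step: suppose the statement holds for some p ≥ 1, i.e. 2 | h(p). Then
h(p+1) − 4·h(p) = (3·2^(p+1) + 7·4^(p+1)) − 4·(3·2^p + 7·4^p) = (3)·2^p·(2 − 4) = (-6)·2^p. Since 2 | h(p) by the inductive hypothesis, 2 | 4·h(p); and 2 | -6 since -6 = 2·-3. Therefore 2 | h(p+1).
By induction, the statement is established for all N ≥ 1.
Therefore the largest such d is 2.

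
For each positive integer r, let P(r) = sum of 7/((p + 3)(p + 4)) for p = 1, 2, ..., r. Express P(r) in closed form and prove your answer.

P(r) = 7r/(4(r + 4))

We claim P(r) = 7r/(4(r + 4)) for all r ≥ 1.
When r = 1: P(1) = 7/20, and the closed form gives 7/20. They agree.
For the inductive step, assume it holds for an arbitrary p ≥ 1, so P(p) = 7p/(4(p + 4)).
Then P(p+1) = P(p) + (7/((p + 4)(p + 5))) = (7p/(4(p + 4))) + (7/((p + 4)(p + 5))).
Simplifying, P(p+1) = 7(p + 1)/(4(p + 5)) = 7(p+1)/(4((p+1) + 4)),
which is the closed form with r = p+1.
By induction, the statement is established for all r ≥ 1.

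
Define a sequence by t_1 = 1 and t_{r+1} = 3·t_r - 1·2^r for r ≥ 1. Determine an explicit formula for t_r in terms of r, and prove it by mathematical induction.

Computing the first terms: t_1 = 1, t_2 = 1, t_3 = -1. This suggests t_r = 2^r - 3^(r - 1).
Base step (r = 1): the formula gives 1 = 1 = t_1.
For the inductive step, assume it holds for an arbitrary k ≥ 1, so t_k = 2^k - 3^(k - 1).
Then t_{k+1} = 3·t_k - 1·2^k = 3·(2^k - 3^(k - 1)) - 1·2^k = 2^(k + 1) - 3^k = 2^(k+1) - 3^((k+1) - 1),
which is the claimed formula at r = k+1.
Hence, by induction on r, the claim holds for every r ≥ 1.

t_r = 2^r - 3^(r - 1)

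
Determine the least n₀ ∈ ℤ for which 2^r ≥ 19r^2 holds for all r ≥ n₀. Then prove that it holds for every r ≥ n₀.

n₀ = 12

At r = 11: 2048 < 2299, so the inequality fails and n₀ ≥ 12. We prove 2^r ≥ 19r^2 for all r ≥ 12.
Base step (r = 12): 2^r = 4096 and 19r^2 = 2736, so 4096 ≥ 2736.
Inductive step: suppose the statement holds for some k ≥ 12, so 2^k ≥ 19k^2.
Then 2^(k + 1) = 2·(2^k) ≥ 2·(19k^2).
Also, for k ≥ 12 we have 2·(19k^2) ≥ 19(k+1)^2, since 2 ≥ (1 + 1/k)^2 for all k ≥ 12.
Combining, 2^(k + 1) ≥ 19(k+1)^2.
By induction, the statement is established for all r ≥ 12.
Hence the smallest such n₀ is 12.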